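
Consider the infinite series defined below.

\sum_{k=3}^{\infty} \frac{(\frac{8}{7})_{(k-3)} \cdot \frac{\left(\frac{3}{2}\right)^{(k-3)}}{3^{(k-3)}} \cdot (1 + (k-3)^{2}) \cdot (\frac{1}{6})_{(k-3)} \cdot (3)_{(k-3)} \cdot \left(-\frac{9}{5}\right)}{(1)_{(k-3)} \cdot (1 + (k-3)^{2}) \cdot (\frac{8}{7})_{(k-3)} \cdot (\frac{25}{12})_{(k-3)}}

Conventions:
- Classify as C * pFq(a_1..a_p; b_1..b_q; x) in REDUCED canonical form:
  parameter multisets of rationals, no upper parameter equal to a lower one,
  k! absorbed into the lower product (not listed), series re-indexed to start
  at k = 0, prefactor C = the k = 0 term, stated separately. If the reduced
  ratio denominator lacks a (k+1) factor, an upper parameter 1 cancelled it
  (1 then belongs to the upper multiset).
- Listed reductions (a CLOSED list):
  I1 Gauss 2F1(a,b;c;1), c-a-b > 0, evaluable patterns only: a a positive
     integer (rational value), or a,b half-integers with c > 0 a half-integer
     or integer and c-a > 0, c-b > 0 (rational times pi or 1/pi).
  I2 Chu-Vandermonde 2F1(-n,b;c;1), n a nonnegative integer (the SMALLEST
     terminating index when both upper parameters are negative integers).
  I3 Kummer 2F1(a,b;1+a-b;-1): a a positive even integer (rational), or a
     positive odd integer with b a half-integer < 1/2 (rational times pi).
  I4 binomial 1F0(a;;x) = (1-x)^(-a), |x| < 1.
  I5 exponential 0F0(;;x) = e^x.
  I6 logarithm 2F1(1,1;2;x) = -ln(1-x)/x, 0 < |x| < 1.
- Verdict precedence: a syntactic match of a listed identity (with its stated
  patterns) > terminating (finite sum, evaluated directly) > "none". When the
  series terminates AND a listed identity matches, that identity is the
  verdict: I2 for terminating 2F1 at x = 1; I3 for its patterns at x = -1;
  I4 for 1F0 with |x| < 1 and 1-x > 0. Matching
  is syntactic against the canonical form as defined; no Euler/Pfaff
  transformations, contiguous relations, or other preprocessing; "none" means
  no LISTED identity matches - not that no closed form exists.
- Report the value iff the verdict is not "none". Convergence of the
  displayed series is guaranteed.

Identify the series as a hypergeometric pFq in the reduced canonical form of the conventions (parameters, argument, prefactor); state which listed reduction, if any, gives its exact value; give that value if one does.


This is -\frac{9}{5} * 2F1(\frac{1}{6}, 3; \frac{25}{12}; \frac{1}{2}) in reduced canonical form. Verdict: none. No listed pattern accepts 2F1(\frac{1}{6}, 3; \frac{25}{12}; \frac{1}{2}).

The tell: x = \frac{1}{2} and the parameter 8/7 appears in both the upper and lower lists and cancels (alongside the other common factor).
Ratio: r(k) = \frac{1}{2} * (k+\frac{1}{6}) (k+3) / [(k+\frac{25}{12}) (k+1)] - rational; roots negated = parameters, x = \frac{1}{2}, C = -\frac{9}{5}.


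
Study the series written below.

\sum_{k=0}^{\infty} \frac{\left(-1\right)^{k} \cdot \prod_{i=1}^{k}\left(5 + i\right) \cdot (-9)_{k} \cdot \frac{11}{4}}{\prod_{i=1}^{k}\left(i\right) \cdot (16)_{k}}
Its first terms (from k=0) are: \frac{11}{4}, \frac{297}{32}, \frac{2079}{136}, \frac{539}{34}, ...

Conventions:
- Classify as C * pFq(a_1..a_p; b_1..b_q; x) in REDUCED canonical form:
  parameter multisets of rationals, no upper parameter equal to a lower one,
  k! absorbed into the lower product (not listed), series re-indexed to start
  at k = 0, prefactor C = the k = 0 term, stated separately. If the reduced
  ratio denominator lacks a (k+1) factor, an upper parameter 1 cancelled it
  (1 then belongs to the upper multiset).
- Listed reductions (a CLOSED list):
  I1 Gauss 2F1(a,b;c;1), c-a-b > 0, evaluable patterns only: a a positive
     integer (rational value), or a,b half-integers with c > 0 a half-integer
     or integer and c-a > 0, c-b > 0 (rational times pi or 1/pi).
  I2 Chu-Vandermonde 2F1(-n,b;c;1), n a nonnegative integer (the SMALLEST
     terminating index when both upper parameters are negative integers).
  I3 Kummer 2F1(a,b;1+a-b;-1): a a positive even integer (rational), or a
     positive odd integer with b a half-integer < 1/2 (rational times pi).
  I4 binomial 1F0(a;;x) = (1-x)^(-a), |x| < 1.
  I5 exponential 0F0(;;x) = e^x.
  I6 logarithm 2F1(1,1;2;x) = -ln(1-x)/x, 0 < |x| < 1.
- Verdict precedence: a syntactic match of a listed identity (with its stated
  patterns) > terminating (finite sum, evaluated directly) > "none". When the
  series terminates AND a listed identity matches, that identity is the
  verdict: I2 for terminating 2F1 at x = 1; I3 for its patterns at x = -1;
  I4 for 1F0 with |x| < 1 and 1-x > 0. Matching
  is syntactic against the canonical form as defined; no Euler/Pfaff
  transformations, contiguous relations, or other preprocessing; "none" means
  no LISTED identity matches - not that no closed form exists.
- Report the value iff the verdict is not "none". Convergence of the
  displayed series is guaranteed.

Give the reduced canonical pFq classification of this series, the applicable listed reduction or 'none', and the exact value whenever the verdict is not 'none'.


Prefactor \frac{11}{4}, argument -1: 2F1 with upper {-9, 6} over lower {16}. Verdict: this is Kummer's theorem (I3) (x = -1; c = 16 equals 1+a-b for upper {-9, 6}: listed pattern). Exact value: \frac{1001}{16}.

Key observation: t_0 being \frac{11}{4}, the running product (C = 11/4, x = -1) telescopes to a rising factorial.
Ratio: r(k) = -1 * (k-9) (k+6) / [(k+16) (k+1)] - rational in k. x = -1; t_0 = \frac{11}{4}; negate the roots.


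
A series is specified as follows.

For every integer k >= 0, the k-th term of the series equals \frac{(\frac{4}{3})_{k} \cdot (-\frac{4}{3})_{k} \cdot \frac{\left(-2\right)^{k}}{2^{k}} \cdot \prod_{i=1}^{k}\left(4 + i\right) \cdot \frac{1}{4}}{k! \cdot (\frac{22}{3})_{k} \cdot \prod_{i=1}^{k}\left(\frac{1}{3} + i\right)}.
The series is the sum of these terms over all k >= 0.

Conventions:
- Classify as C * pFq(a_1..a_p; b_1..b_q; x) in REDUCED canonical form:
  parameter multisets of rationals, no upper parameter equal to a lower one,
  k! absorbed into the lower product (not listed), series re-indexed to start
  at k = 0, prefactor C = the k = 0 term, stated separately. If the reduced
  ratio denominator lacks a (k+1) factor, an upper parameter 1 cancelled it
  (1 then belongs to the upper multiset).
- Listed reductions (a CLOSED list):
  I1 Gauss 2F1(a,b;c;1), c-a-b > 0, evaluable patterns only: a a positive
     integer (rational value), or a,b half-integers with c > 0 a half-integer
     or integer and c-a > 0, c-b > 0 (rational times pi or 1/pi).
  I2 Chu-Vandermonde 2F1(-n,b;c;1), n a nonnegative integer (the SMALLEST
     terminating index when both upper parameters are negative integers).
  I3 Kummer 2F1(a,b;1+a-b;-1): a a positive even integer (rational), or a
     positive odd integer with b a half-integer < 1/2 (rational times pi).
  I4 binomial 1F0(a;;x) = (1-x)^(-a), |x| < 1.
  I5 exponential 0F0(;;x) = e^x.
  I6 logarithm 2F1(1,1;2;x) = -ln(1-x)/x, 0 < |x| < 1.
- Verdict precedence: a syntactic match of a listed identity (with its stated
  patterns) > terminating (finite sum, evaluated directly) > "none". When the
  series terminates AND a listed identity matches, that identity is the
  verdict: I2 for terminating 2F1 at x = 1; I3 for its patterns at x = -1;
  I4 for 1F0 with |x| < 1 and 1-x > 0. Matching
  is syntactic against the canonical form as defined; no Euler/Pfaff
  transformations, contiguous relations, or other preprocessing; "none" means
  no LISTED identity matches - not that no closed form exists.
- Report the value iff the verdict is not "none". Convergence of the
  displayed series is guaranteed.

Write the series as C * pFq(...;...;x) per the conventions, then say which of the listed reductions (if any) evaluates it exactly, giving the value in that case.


Classification (C = \frac{1}{4}): 2F1 with upper {-\frac{4}{3}, 5}, lower {\frac{22}{3}}, argument x = -1. Verdict: none - at argument -1 the multisets {-\frac{4}{3}, 5} ; {\frac{22}{3}} match no listed identity.

Key step: with t_0 = \frac{1}{4}, the running product (C = 1/4) telescopes to a rising factorial.
Consecutive-term ratio: r(k) = -1 * (k-\frac{4}{3}) (k+5) / [(k+\frac{22}{3}) (k+1)] ; factor over Q: parameters, x = -1, and C = \frac{1}{4}.


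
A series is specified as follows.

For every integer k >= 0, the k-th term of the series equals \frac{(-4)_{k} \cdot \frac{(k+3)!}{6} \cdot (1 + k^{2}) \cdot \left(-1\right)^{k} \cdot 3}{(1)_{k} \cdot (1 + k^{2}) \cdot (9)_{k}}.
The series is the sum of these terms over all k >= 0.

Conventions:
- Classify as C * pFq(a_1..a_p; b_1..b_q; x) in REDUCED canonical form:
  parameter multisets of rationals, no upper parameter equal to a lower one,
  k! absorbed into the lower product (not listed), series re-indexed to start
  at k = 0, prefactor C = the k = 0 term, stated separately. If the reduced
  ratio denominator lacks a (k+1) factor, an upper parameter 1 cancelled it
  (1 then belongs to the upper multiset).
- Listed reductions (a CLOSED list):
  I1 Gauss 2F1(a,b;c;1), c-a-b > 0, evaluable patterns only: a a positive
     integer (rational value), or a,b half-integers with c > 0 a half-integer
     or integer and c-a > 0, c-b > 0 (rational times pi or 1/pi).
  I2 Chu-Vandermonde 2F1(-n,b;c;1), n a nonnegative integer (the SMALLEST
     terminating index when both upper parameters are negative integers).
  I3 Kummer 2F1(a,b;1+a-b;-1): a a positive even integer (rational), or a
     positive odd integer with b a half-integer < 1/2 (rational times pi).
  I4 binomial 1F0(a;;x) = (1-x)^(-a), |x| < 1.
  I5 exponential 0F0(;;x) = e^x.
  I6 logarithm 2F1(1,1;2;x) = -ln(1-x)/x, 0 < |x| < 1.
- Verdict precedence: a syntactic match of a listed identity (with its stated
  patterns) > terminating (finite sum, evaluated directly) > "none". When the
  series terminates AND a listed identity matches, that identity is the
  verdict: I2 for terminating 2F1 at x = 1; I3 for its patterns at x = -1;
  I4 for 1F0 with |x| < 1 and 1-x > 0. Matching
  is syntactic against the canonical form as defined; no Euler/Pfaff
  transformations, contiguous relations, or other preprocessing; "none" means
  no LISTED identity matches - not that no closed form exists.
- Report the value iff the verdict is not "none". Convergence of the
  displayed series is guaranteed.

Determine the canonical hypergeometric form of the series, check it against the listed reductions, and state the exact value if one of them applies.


The series (x = -1) is 2F1: upper {-4, 4}, lower {9}, prefactor 3. Verdict: Kummer (I3) fires (x = -1; c = 9 equals 1+a-b for upper {-4, 4}: listed pattern). Exact value: 14.

The tell: from the first term 3: the factorial ratio (prefactor 3) (k+a-1)!/(a-1)! is a rising factorial (a)_k.
Term ratio: r(k) = -1 * (k-4) (k+4) / [(k+9) (k+1)] - poly over poly, x = -1 from leading terms; C = 3 at k = 0.


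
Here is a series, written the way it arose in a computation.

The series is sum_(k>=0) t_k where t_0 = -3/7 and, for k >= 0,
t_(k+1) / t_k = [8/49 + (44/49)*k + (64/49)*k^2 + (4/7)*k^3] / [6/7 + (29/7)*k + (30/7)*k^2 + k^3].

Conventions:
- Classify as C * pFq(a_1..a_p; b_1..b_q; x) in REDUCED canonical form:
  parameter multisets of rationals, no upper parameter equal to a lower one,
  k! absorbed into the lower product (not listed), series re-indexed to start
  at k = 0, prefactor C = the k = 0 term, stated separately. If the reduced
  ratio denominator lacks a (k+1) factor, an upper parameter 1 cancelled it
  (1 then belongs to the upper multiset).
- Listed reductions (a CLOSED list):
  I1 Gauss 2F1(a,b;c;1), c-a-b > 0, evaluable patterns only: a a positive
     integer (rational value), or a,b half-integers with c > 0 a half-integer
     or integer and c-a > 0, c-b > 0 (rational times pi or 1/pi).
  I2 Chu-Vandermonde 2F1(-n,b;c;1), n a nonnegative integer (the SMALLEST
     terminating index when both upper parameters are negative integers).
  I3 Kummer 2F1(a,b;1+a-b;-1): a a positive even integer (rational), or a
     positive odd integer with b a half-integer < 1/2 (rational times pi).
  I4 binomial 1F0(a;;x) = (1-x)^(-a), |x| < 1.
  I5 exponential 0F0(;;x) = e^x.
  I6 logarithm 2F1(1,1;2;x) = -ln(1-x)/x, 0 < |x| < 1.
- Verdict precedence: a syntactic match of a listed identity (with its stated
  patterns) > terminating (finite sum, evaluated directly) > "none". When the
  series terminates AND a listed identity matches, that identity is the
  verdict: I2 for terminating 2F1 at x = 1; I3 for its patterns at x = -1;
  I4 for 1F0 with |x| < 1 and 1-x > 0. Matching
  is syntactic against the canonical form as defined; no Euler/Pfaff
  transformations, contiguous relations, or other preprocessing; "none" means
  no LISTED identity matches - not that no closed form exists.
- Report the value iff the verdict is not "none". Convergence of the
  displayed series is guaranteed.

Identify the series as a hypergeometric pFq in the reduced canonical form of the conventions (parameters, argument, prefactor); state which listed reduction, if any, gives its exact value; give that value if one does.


Key step: t_0 = -3/7 here, and the parameter 2/7 appears in both the upper and lower lists and cancels.
Step ratio: r(k) = (4/7) * (k+1) (k+1) / [(k+3) (k+1)] - poly over poly, x = (4/7) from leading terms; C = -3/7 at k = 0.

Canonical form: C = -3/7 times 2F1 with upper {1, 1}, lower {3}, x = 4/7. Verdict: none. No listed pattern accepts 2F1(1, 1; 3; 4/7).


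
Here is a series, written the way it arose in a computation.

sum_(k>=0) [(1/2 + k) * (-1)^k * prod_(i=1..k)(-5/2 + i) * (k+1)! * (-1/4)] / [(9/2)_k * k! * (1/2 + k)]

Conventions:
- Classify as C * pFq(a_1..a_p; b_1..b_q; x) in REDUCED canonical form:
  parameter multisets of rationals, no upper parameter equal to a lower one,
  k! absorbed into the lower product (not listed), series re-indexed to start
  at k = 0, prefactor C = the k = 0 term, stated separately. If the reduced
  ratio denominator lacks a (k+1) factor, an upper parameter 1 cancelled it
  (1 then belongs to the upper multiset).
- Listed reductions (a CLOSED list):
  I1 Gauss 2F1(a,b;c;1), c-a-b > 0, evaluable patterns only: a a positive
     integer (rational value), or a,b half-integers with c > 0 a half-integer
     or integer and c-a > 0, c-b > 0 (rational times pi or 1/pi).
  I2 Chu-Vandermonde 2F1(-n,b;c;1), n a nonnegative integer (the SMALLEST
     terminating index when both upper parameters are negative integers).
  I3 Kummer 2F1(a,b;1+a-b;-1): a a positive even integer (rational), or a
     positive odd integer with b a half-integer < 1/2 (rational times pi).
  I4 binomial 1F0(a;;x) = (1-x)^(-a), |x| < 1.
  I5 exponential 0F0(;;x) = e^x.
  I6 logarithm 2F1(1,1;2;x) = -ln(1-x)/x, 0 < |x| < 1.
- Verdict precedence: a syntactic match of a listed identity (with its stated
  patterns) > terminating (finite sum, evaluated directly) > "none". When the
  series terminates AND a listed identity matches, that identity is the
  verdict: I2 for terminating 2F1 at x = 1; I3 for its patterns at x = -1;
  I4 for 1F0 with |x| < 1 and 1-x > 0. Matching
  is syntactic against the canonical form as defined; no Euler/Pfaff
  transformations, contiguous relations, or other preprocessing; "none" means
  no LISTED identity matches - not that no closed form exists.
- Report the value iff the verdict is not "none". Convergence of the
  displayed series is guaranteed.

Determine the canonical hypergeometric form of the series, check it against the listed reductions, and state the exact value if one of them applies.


Prefactor -1/4, argument -1: 2F1 with upper {-3/2, 2} over lower {9/2}. Verdict at x = -1: Kummer (I3) matches (x = -1; c = 9/2 equals 1+a-b for upper {-3/2, 2}: listed pattern). Hence: -7/16.

Key observation: from the first term -1/4: the running product (prefactor -1/4) telescopes to a rising factorial.
Adjacent-term ratio: r(k) = (-1) * (k-3/2) (k+2) / [(k+9/2) (k+1)] - rational in k. x = (-1); t_0 = -1/4; negate the roots.


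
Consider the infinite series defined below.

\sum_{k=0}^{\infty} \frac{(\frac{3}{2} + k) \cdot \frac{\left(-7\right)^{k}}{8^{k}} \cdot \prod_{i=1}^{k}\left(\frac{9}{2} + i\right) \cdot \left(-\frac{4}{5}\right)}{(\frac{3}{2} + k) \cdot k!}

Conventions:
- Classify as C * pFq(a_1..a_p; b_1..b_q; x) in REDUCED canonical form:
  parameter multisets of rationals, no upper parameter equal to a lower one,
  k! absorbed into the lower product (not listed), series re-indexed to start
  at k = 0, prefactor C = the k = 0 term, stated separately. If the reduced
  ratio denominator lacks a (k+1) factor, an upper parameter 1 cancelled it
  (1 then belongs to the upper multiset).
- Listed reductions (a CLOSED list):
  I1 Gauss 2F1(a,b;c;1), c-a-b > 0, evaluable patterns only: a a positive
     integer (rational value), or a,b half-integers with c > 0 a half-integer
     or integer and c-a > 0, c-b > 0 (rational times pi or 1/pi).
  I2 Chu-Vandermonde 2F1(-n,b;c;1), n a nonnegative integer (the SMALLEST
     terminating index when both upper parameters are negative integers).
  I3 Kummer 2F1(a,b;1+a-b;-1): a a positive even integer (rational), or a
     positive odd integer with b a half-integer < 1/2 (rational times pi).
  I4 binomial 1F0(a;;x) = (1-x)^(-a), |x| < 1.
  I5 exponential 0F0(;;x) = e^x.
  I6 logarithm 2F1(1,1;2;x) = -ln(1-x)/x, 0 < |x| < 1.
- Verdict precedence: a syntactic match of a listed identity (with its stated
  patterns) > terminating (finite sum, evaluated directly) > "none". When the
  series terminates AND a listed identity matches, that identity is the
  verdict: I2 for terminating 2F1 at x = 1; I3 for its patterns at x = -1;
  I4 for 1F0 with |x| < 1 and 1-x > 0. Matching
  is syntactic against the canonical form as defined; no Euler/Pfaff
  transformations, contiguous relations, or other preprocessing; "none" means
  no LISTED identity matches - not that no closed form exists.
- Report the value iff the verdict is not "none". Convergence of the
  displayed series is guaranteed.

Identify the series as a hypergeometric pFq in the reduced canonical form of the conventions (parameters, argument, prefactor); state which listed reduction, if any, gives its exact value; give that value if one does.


Canonical form: C = -\frac{4}{5} times 1F0 with upper {\frac{11}{2}}, lower {-}, x = -\frac{7}{8}. Verdict: binomial (I4) fires (the 1F0 binomial series: exponent -11/2, x = -\frac{7}{8}). Value: \left(-\frac{4}{5}\right) \cdot \left(\frac{15}{8}\right)^{-\frac{11}{2}}.

Key step: with t_0 = -\frac{4}{5}, the running product (C = -4/5, x = -7/8) telescopes to a rising factorial.
Step ratio: r(k) = -\frac{7}{8} * (k+\frac{11}{2}) / [(k+1)] - rational; roots negated = parameters, x = -\frac{7}{8}, C = -\frac{4}{5}.


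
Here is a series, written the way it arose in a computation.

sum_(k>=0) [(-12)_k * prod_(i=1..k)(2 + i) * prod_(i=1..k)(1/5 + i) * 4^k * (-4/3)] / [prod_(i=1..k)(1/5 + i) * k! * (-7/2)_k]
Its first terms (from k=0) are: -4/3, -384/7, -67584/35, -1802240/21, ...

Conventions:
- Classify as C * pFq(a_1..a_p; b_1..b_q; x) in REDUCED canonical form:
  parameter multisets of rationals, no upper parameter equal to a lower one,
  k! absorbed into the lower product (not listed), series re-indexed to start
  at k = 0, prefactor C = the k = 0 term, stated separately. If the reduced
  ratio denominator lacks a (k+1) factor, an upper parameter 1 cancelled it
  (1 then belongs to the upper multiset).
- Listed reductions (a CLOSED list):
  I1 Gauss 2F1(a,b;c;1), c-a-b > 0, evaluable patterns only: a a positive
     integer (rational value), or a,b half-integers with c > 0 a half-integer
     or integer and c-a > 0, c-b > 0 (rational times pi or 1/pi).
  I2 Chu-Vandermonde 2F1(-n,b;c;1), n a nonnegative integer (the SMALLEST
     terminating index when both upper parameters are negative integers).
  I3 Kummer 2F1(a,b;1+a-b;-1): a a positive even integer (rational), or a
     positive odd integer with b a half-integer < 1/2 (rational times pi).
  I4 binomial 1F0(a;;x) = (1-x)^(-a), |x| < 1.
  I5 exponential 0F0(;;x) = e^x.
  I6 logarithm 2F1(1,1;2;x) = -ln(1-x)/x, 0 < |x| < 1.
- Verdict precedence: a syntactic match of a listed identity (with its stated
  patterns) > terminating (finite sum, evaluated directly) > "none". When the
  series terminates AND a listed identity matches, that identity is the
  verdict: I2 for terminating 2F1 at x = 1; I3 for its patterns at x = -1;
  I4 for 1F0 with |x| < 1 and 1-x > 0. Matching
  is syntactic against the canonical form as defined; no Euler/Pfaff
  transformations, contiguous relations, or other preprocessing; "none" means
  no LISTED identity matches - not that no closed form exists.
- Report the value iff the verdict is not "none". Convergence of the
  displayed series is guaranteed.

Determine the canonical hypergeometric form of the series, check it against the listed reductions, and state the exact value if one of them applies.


The series (x = 4) is 2F1: upper {-12, 3}, lower {-7/2}, prefactor -4/3. Verdict: terminating - the sum ends at index 12 because -12 is a negative integer; exact evaluation follows. Sum: -15042660428252/5.

Key step: with t_0 = -4/3, the running product (C = -4/3, x = 4) telescopes to a rising factorial.
Consecutive-term ratio: r(k) = 4 * (k-12) (k+3) / [(k-7/2) (k+1)] - rational in k. x = 4; t_0 = -4/3; negate the roots.


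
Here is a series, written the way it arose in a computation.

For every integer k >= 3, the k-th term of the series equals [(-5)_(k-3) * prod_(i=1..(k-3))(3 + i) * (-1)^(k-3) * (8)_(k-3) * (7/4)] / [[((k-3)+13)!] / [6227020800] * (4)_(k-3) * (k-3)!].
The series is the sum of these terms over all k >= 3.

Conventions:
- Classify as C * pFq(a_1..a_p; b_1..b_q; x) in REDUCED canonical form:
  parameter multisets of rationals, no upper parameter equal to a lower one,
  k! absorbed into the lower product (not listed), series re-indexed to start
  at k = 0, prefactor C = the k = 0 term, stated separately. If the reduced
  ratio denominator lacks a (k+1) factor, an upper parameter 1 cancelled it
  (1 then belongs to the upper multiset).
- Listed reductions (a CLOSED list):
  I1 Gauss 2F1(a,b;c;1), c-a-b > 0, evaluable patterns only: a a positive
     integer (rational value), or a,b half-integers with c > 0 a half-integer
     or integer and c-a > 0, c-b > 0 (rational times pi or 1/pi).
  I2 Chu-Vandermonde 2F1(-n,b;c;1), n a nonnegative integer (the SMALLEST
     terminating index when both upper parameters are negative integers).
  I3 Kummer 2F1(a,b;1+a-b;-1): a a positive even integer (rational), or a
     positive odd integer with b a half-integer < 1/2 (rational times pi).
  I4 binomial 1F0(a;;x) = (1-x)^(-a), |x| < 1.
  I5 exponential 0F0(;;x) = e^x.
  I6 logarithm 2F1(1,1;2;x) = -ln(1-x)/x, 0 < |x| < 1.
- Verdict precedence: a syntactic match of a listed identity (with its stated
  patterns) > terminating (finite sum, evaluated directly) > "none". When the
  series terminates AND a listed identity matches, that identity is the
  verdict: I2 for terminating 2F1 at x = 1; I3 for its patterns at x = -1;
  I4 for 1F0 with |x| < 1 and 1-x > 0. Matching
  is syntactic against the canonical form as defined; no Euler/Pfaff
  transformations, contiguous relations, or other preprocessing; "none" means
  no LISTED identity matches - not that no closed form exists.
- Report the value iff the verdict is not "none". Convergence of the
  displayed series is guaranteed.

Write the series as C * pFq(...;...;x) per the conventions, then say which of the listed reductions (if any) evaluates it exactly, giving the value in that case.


Reduced: x = -1, 2F1, upper = {-5, 8}, lower = {14}, C = 7/4. Verdict (x = -1): Kummer (I3) applies (x = -1; c = 14 equals 1+a-b for upper {-5, 8}: listed pattern). Value: 143/8.

Key observation: from the first term 7/4: the denominator's factorial ratio (C = 7/4, x = -1) is a lower Pochhammer.
Consecutive-term ratio: r(k) = (-1) * (k-5) (k+8) / [(k+14) (k+1)] - rational; roots negated = parameters, x = (-1), C = 7/4.


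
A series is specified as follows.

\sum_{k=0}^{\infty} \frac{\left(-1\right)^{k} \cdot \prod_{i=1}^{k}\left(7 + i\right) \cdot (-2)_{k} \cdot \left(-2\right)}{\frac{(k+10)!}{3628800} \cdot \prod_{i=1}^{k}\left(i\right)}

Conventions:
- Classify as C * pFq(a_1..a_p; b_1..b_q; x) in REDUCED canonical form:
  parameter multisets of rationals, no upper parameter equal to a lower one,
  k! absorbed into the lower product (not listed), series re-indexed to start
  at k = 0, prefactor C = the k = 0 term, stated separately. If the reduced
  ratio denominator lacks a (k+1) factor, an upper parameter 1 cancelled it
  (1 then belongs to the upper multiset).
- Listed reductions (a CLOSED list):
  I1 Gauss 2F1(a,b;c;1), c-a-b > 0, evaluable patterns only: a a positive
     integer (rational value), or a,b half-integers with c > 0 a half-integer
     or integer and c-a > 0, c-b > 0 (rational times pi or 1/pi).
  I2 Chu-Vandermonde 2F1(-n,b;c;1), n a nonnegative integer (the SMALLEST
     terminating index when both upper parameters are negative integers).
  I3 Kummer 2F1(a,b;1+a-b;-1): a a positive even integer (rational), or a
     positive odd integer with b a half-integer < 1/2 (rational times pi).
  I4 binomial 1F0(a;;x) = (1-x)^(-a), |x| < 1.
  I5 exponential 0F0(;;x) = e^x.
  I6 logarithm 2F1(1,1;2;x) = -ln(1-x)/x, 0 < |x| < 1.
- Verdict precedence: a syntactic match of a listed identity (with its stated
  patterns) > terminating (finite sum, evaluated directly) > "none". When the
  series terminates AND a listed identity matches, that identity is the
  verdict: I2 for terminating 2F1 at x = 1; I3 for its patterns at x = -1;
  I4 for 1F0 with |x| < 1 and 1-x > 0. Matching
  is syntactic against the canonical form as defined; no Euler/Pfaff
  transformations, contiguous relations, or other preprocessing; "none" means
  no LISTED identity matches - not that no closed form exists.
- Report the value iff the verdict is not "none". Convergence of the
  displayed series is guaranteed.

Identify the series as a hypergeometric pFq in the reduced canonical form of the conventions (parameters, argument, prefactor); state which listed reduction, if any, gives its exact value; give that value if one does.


The tell: with t_0 = -2, the product of the first k integers (C = -2) is k!.
Consecutive-term ratio: r(k) = -1 * (k-2) (k+8) / [(k+11) (k+1)] - rational; roots negated = parameters, x = -1, C = -2.

The series (x = -1) is 2F1: upper {-2, 8}, lower {11}, prefactor -2. Verdict: Kummer (I3) matches (x = -1; c = 11 equals 1+a-b for upper {-2, 8}: listed pattern). Its exact value is -6.


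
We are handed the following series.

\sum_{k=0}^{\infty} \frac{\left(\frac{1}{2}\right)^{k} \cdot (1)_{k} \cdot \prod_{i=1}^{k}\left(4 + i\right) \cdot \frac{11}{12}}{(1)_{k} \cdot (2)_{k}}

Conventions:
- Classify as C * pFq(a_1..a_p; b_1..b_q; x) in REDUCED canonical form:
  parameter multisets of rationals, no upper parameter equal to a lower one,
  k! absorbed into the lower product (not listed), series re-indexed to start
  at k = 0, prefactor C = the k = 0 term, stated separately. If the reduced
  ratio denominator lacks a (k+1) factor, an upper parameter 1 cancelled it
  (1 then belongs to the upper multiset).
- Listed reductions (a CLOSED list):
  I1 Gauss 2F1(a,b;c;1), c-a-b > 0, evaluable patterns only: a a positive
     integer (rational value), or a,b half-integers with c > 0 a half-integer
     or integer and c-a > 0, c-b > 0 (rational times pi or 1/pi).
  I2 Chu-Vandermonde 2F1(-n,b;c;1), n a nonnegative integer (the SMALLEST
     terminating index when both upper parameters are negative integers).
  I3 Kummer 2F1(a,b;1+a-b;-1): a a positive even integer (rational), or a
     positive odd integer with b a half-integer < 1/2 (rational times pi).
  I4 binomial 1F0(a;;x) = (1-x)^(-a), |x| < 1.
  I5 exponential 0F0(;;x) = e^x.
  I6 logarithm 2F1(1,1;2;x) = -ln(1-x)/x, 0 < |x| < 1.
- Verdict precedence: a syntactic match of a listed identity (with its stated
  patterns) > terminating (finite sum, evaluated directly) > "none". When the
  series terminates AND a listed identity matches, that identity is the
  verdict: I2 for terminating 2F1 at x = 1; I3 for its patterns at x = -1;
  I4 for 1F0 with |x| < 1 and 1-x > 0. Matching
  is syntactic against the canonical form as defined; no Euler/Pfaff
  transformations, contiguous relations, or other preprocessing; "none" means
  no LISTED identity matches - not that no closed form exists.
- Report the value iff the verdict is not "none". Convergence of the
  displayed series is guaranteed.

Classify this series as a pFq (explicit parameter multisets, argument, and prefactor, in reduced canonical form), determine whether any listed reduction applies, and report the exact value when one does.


Classification (C = \frac{11}{12}): 2F1 with upper {1, 5}, lower {2}, argument x = \frac{1}{2}. Verdict: none. A 2F1 with upper {1, 5} fits none of I1-I6 at x = \frac{1}{2}; the sum runs forever.

Key observation: from the first term \frac{11}{12}: the running product (prefactor 11/12) telescopes to a rising factorial.
Term ratio: r(k) = \frac{1}{2} * (k+1) (k+5) / [(k+2) (k+1)] ; factor over Q: parameters, x = \frac{1}{2}, and C = \frac{11}{12}.


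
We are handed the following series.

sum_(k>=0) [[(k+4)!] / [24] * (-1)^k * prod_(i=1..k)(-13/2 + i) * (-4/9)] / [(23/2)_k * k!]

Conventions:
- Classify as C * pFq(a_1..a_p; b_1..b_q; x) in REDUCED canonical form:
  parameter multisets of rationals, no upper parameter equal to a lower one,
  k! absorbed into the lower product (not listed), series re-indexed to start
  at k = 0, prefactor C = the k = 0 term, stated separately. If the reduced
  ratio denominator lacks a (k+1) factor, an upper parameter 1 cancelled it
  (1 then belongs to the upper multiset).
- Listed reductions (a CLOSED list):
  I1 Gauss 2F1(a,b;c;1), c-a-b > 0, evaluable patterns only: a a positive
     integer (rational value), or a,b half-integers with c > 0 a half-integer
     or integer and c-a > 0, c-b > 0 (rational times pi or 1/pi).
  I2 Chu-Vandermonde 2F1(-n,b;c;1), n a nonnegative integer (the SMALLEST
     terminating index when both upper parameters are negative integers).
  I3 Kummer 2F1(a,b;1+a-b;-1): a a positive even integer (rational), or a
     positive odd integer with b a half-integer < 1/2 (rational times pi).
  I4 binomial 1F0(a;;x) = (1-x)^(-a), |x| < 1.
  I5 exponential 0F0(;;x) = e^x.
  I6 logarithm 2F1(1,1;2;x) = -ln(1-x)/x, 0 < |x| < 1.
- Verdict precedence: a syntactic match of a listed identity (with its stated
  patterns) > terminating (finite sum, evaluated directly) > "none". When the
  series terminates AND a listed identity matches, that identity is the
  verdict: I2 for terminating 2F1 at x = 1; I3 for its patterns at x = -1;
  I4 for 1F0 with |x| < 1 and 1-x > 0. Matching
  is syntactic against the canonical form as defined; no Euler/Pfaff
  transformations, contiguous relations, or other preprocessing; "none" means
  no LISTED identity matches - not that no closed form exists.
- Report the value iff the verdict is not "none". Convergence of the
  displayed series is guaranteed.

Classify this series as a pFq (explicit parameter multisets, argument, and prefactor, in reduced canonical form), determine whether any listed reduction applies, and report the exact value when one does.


The series (x = -1) is 2F1: upper {-11/2, 5}, lower {23/2}, prefactor -4/9. Verdict: Kummer (I3) matches (x = -1; c = 23/2 equals 1+a-b for upper {-11/2, 5}: listed pattern). Hence: (-4849845/4194304) * pi.

The tell: with t_0 = -4/9, the running product (C = -4/9, x = -1) telescopes to a rising factorial.
Ratio: r(k) = (-1) * (k-11/2) (k+5) / [(k+23/2) (k+1)] - poly over poly, x = (-1) from leading terms; C = -4/9 at k = 0.


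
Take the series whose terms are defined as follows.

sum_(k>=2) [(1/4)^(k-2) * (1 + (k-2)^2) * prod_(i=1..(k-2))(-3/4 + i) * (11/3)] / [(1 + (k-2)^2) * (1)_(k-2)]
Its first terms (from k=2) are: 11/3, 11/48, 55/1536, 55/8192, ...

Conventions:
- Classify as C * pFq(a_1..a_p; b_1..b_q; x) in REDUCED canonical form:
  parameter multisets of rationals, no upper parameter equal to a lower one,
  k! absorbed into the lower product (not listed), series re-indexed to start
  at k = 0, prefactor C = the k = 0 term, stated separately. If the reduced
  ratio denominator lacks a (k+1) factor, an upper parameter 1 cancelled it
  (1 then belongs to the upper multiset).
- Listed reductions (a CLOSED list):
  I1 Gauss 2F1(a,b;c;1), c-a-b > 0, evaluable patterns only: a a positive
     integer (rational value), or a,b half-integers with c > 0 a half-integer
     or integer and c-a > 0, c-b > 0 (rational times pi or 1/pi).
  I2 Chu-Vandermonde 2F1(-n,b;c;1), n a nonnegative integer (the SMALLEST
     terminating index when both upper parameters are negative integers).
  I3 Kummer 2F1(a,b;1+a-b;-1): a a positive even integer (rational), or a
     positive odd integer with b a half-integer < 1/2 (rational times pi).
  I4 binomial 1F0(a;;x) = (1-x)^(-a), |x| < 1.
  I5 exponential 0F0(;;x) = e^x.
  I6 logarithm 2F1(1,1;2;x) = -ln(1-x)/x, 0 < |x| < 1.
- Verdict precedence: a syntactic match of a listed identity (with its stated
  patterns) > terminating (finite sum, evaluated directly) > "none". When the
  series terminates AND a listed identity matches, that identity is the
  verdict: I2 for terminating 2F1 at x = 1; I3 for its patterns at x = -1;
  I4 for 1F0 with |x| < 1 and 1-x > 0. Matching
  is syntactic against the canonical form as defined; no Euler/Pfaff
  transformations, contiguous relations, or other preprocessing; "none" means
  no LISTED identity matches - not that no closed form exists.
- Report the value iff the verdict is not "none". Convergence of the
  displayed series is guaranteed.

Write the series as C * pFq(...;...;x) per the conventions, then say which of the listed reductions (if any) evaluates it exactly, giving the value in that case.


x = 1/4 here; the reduced form reads 1F0, upper {1/4}, lower {-}, C = 11/3. Verdict (x = 1/4): binomial (I4) applies (the 1F0 binomial series: exponent -1/4, x = 1/4). Exact value: (11/3) * (3/4)^(-1/4).

First insight: from the first term 11/3: the running product (prefactor 11/3) telescopes to a rising factorial.
Adjacent-term ratio: r(k) = (1/4) * (k+1/4) / [(k+1)] - rational in k, leading ratio (1/4); with t_0 = 11/3, classification follows.


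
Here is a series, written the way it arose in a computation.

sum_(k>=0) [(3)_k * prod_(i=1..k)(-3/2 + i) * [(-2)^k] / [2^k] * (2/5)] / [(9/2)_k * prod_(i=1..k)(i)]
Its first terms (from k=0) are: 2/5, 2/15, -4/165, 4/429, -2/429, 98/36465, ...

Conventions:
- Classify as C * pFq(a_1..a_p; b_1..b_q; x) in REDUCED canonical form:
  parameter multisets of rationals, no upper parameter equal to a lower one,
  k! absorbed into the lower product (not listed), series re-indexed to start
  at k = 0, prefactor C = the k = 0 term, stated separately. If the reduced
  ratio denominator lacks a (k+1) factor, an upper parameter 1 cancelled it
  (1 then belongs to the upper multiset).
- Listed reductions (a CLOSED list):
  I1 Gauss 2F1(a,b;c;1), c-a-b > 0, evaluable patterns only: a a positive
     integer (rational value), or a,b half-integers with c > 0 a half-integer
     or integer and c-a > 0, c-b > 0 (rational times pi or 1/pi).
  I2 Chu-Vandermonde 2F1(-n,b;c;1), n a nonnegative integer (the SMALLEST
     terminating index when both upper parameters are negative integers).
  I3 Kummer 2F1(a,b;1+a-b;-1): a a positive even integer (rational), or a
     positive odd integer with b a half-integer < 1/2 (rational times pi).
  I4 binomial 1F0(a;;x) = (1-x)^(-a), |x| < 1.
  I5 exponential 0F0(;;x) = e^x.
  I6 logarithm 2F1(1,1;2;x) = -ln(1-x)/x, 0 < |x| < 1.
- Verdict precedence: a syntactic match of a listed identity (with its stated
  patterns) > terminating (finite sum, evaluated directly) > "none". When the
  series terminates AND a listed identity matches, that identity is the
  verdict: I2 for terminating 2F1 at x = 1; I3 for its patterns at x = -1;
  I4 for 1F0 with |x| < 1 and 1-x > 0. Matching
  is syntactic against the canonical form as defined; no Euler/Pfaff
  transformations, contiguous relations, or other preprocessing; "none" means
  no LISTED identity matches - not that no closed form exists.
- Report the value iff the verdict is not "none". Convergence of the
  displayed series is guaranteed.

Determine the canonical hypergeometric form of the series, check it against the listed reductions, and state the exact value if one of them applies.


This is 2/5 * 2F1(-1/2, 3; 9/2; -1) in reduced canonical form. Verdict (x = -1): Kummer's theorem (I3) applies (x = -1; c = 9/2 equals 1+a-b for upper {-1/2, 3}: listed pattern). Value: (21/128) * pi.

First insight: x = (-1) and the running product (C = 2/5) telescopes to a rising factorial.
Consecutive-term ratio: r(k) = (-1) * (k-1/2) (k+3) / [(k+9/2) (k+1)] - poly over poly, x = (-1) from leading terms; C = 2/5 at k = 0.


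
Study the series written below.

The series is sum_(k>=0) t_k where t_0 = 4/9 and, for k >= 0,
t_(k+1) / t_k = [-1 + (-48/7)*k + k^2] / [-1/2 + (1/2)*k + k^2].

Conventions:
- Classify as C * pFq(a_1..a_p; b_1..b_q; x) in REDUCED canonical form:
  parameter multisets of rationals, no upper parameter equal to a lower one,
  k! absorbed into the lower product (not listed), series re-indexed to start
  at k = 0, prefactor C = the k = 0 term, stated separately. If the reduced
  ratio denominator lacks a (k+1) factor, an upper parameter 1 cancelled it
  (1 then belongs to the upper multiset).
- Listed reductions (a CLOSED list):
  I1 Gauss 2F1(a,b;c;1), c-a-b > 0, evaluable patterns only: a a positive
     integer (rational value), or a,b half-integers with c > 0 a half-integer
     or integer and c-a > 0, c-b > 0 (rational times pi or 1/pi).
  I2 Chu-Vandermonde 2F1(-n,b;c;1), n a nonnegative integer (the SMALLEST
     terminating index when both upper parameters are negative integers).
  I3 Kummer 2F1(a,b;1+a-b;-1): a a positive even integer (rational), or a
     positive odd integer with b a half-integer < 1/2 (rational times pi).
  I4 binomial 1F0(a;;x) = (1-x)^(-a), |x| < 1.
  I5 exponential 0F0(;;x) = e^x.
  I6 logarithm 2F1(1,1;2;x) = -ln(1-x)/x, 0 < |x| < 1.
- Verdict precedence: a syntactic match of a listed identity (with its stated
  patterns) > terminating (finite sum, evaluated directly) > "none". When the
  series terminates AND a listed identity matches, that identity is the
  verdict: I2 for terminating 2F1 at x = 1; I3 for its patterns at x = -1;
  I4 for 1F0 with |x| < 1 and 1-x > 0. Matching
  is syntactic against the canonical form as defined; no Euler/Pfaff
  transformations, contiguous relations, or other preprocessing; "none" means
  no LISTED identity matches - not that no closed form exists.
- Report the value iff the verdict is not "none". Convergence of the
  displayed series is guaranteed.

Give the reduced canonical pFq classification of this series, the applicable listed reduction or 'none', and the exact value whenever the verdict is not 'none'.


Classification (C = 4/9): 2F1 with upper {-7, 1/7}, lower {-1/2}, argument x = 1. Verdict: Vandermonde's identity (I2) fires (terminating 2F1 at x = 1 with n = 7, b = 1/7, c = -1/2). Exact value: 5447300/17294403.

First insight: with t_0 = 4/9, roots of the ratio polynomials (C = 4/9) are the negated parameters.
Term ratio: r(k) = 1 * (k-7) (k+1/7) / [(k-1/2) (k+1)] - rational in k. x = 1; t_0 = 4/9; negate the roots.


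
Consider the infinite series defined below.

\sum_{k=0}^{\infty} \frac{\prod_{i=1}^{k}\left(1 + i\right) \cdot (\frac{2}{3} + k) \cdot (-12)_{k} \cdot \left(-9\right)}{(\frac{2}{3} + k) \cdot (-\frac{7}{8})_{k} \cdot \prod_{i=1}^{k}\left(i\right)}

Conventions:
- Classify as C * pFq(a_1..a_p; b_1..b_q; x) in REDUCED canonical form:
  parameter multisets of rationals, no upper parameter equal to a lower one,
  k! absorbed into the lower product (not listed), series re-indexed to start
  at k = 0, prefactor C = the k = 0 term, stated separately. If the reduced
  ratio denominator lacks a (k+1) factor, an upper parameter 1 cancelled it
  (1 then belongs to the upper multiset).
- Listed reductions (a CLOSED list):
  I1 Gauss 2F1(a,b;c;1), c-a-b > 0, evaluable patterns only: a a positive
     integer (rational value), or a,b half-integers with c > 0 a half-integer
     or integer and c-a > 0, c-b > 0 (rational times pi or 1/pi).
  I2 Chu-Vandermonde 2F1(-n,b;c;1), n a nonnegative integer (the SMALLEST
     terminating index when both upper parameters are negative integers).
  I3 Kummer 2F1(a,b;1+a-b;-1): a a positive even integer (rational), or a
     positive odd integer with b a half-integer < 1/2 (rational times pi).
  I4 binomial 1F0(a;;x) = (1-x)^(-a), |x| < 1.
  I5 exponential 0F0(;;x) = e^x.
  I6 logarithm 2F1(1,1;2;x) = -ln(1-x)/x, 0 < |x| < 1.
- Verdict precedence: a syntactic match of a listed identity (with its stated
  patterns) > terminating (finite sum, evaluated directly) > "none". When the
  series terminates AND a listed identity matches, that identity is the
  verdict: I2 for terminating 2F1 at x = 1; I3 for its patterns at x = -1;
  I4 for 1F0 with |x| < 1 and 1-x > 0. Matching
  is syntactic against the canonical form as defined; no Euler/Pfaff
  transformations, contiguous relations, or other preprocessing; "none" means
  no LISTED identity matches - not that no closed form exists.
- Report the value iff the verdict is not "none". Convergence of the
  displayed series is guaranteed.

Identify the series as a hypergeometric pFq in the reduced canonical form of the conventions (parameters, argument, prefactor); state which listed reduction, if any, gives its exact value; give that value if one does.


Canonical form: C = -9 times 2F1 with upper {-12, 2}, lower {-\frac{7}{8}}, x = 1. Verdict (x = 1): the Chu-Vandermonde identity I2 applies (terminating 2F1 at x = 1 with n = 12, b = 2, c = -\frac{7}{8}). Its exact value is -\frac{115}{219}.

Key step: from the first term -9: the factor k + 2/3 cancels (top and bottom), leaving C = -9, x = 1.
Adjacent-term ratio: r(k) = 1 * (k-12) (k+2) / [(k-\frac{7}{8}) (k+1)] - rational in k, leading ratio 1; with t_0 = -9, classification follows.
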